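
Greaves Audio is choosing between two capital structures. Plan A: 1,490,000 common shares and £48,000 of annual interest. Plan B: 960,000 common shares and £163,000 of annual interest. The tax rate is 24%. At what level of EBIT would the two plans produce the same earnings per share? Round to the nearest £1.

£371,302

At indifference, (EBIT − 48,000)(1 − t)/1,490,000 = (EBIT − 163,000)(1 − t)/960,000.
Cancelling (1 − t) and cross-multiplying: 960,000·(EBIT − 48,000) = 1,490,000·(EBIT − 163,000).
EBIT × (1,490,000 − 960,000) = 163,000 × 1,490,000 − 48,000 × 960,000 = 196,790,000,000, so EBIT = 196,790,000,000 ÷ 530,000 = 371,301.89.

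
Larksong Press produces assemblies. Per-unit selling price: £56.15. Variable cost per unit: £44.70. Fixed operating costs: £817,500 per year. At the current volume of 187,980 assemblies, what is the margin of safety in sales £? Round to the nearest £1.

£6,546,114

Contribution margin per unit = £56.15 − £44.70 = £11.45. Break-even units = £817,500 ÷ £11.45 = 71,397.38; break-even revenue = 71,397.38 × £56.15 = £4,008,962.88.
Actual sales revenue = 187,980 × £56.15 = £10,555,077.00.
Margin of safety = £10,555,077.00 − £4,008,962.88 = £6,546,114.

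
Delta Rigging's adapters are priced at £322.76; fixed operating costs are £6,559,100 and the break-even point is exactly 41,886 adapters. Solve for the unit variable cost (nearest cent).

£166.17

Contribution per unit must be FC / Q = £6,559,100 / 41,886 = £156.5941.
Hence VC = price − CM = £322.76 − £156.5941 = £166.17.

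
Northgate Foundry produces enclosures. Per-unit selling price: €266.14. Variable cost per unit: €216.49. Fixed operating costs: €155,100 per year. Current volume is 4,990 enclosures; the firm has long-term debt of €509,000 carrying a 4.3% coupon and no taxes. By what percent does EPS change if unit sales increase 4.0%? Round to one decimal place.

+14.0%

At 4,990 units, contribution = 4,990 × €49.65 = €247,753.50.
Operating income = contribution − fixed costs = €247,753.50 − €155,100 = €92,653.50.
Interest = €21,887.00, so EBIT − I = €70,766.50.
Degree of combined leverage = contribution ÷ (EBIT − I) = €247,753.50 ÷ €70,766.50 = 3.5010.
%ΔEPS = DCL × %ΔSales = 3.5010 × +4.0% = +14.0%.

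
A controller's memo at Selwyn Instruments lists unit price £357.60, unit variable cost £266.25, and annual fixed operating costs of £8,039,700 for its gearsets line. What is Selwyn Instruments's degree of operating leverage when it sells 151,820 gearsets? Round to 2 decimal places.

Total contribution margin = 151,820 × £91.35 = £13,868,757.00.
Subtracting fixed costs: EBIT = £13,868,757.00 − £8,039,700 = £5,829,057.00.
So DOL = total CM / EBIT = £13,868,757.00 / £5,829,057.00 = 2.3792.

2.38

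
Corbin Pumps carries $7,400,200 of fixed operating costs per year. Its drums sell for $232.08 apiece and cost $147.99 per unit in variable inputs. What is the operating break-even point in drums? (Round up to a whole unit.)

Contribution margin per unit = $232.08 − $147.99 = $84.09.
Break-even volume = fixed costs ÷ CM per unit = $7,400,200 ÷ $84.09 = 88,003.33, so 88,004 drums.

88,004 drums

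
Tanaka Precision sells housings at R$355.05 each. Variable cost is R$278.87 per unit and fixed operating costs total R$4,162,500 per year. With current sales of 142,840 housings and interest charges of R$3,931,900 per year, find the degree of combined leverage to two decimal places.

3.90

Contribution at this volume is 142,840 × R$76.18 = R$10,881,551.20.
Subtracting fixed costs: EBIT = R$10,881,551.20 − R$4,162,500 = R$6,719,051.20. Interest = R$3,931,900.00.
DOL = R$10,881,551.20 ÷ R$6,719,051.20 = 1.6195; DFL = R$6,719,051.20 ÷ R$2,787,151.20 = 2.4107.
DCL = DOL × DFL = 1.6195 × 2.4107 = 3.9041.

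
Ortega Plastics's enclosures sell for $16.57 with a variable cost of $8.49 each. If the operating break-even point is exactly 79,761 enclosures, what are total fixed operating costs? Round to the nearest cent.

$644,468.88

Contribution margin per unit = $16.57 − $8.49 = $8.08.
Fixed costs = break-even units × CM = 79,761 × $8.08 = $644,468.88.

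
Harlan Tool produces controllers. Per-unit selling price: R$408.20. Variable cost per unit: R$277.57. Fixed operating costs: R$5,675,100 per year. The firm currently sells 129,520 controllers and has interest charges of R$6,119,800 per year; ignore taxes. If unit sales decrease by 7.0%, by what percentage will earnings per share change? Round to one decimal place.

-23.1%

Total contribution margin = 129,520 × R$130.63 = R$16,919,197.60.
Operating income = contribution − fixed costs = R$16,919,197.60 − R$5,675,100 = R$11,244,097.60.
After interest of R$6,119,800.00, pre-tax earnings = R$5,124,297.60.
DCL = total CM / (EBIT − I) = R$16,919,197.60 / R$5,124,297.60 = 3.3018.
EPS therefore changes by 3.3018 × (-7.0%) = -23.1%.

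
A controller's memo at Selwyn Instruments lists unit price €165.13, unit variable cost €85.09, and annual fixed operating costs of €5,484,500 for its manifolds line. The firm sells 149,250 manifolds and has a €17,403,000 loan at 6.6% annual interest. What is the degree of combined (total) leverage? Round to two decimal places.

2.25

Contribution at this volume is 149,250 × €80.04 = €11,945,970.00.
EBIT = €11,945,970.00 − €5,484,500 = €6,461,470.00. Interest = €1,148,598.00, so EBIT − I = €5,312,872.00.
DCL = contribution ÷ (EBIT − I) = €11,945,970.00 ÷ €5,312,872.00 = 2.2485.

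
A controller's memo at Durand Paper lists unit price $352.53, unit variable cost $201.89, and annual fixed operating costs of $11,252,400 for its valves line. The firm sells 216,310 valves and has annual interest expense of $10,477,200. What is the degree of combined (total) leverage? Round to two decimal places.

At 216,310 units, contribution = 216,310 × $150.64 = $32,584,938.40.
Operating income = contribution − fixed costs = $32,584,938.40 − $11,252,400 = $21,332,538.40. Interest = $10,477,200.00.
DOL = $32,584,938.40 ÷ $21,332,538.40 = 1.5275; DFL = $21,332,538.40 ÷ $10,855,338.40 = 1.9652.
Combined leverage = 1.5275 × 1.9652 = 3.0018.

3.00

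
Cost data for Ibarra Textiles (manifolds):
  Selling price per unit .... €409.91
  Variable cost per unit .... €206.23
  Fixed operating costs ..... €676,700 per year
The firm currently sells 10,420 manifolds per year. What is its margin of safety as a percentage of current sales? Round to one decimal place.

Unit CM = price − variable cost = €409.91 − €206.23 = €203.68. Break-even units = €676,700 ÷ €203.68 = 3,322.37; break-even revenue = 3,322.37 × €409.91 = €1,361,872.04.
Actual sales revenue = 10,420 × €409.91 = €4,271,262.20.
Margin of safety = (€4,271,262.20 − €1,361,872.04) ÷ €4,271,262.20 = 68.1%.

68.1%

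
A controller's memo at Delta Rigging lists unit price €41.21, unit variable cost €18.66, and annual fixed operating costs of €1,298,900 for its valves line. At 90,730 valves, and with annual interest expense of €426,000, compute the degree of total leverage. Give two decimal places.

At 90,730 units, contribution = 90,730 × €22.55 = €2,045,961.50.
EBIT = €2,045,961.50 − €1,298,900 = €747,061.50. Interest = €426,000.00, so EBIT − I = €321,061.50.
DCL = contribution ÷ (EBIT − I) = €2,045,961.50 ÷ €321,061.50 = 6.3725.

6.37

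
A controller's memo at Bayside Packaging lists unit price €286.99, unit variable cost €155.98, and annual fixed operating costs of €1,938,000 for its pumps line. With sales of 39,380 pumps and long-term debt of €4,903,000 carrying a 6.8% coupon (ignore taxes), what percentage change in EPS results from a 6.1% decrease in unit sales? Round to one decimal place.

Contribution at this volume is 39,380 × €131.01 = €5,159,173.80.
Subtracting fixed costs: EBIT = €5,159,173.80 − €1,938,000 = €3,221,173.80.
Interest = €333,404.00, so EBIT − I = €2,887,769.80.
Degree of combined leverage = contribution ÷ (EBIT − I) = €5,159,173.80 ÷ €2,887,769.80 = 1.7866.
%ΔEPS = DCL × %ΔSales = 1.7866 × -6.1% = -10.9%.

-10.9%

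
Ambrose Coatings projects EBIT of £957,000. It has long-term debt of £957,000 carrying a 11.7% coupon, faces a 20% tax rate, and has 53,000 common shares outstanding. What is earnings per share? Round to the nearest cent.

Interest = £111,969.00, so EBT = £957,000 − £111,969.00 = £845,031.00.
After tax at 20%: net income = £845,031.00 × 0.80 = £676,024.80.
EPS = £676,024.80 ÷ 53,000 = £12.76.

£12.76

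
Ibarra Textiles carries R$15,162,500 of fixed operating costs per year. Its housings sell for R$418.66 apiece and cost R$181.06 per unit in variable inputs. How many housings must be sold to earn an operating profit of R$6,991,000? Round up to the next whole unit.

Contribution margin per unit = R$418.66 − R$181.06 = R$237.60.
Need Q such that Q × R$237.60 − R$15,162,500 = R$6,991,000, i.e. Q = R$22,153,500 / R$237.60 = 93,238.64 → 93,239.

93,239 housings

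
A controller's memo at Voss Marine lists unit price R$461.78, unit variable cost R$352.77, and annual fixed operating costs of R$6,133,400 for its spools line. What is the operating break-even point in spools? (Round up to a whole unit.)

56,265 spools

Contribution margin per unit = R$461.78 − R$352.77 = R$109.01.
Break-even volume = fixed costs ÷ CM per unit = R$6,133,400 ÷ R$109.01 = 56,264.56, so 56,265 spools.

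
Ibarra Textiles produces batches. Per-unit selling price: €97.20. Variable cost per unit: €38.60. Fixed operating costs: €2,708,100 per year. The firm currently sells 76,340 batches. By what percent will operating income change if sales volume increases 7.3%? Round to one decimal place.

At 76,340 units, contribution = 76,340 × €58.60 = €4,473,524.00.
Operating income = contribution − fixed costs = €4,473,524.00 − €2,708,100 = €1,765,424.00.
DOL = contribution ÷ EBIT = €4,473,524.00 ÷ €1,765,424.00 = 2.5340.
So EBIT moves 2.5340 × (+7.3%) = +18.5%.

+18.5%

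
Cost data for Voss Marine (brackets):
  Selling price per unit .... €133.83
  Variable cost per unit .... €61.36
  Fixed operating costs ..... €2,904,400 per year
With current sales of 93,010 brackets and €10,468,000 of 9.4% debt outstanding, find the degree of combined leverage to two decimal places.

2.36

Contribution at this volume is 93,010 × €72.47 = €6,740,434.70.
Subtracting fixed costs: EBIT = €6,740,434.70 − €2,904,400 = €3,836,034.70. Interest = €983,992.00.
DOL = €6,740,434.70 ÷ €3,836,034.70 = 1.7571; DFL = €3,836,034.70 ÷ €2,852,042.70 = 1.3450.
DCL = DOL × DFL = 1.7571 × 1.3450 = 2.3633.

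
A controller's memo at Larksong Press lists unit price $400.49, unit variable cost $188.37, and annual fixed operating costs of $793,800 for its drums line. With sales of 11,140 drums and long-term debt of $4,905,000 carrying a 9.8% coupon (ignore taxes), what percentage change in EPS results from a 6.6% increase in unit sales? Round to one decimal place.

+14.3%

At 11,140 units, contribution = 11,140 × $212.12 = $2,363,016.80.
Operating income = contribution − fixed costs = $2,363,016.80 − $793,800 = $1,569,216.80.
After interest of $480,690.00, pre-tax earnings = $1,088,526.80.
Degree of combined leverage = contribution ÷ (EBIT − I) = $2,363,016.80 ÷ $1,088,526.80 = 2.1708.
EPS therefore changes by 2.1708 × (+6.6%) = +14.3%.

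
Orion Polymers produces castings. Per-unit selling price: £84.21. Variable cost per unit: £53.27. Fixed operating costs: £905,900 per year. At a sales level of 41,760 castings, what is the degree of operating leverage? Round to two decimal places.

3.35

Total contribution margin = 41,760 × £30.94 = £1,292,054.40.
Subtracting fixed costs: EBIT = £1,292,054.40 − £905,900 = £386,154.40.
So DOL = total CM / EBIT = £1,292,054.40 / £386,154.40 = 3.3460.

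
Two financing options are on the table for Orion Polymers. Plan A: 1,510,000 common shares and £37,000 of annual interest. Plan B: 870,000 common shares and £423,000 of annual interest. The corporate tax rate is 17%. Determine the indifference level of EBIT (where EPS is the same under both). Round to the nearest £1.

At indifference, (EBIT − 37,000)(1 − t)/1,510,000 = (EBIT − 423,000)(1 − t)/870,000.
The (1 − t) factor cancels: (EBIT − 37,000) × 870,000 = (EBIT − 423,000) × 1,510,000.
EBIT × (1,510,000 − 870,000) = 423,000 × 1,510,000 − 37,000 × 870,000 = 606,540,000,000, so EBIT = 606,540,000,000 ÷ 640,000 = 947,718.75.

£947,719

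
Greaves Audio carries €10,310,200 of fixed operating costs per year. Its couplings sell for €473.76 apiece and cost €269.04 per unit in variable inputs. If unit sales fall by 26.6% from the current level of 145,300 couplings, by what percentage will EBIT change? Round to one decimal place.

-40.7%

Total contribution margin = 145,300 × €204.72 = €29,745,816.00.
Operating income = contribution − fixed costs = €29,745,816.00 − €10,310,200 = €19,435,616.00.
Degree of operating leverage = €29,745,816.00 / €19,435,616.00 = 1.5305.
%ΔEBIT = DOL × %ΔSales = 1.5305 × -26.6% = -40.7%.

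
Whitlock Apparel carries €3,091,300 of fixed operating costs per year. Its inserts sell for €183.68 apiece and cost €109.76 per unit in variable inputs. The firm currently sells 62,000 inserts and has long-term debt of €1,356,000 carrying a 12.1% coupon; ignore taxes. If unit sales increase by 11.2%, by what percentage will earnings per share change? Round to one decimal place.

At 62,000 units, contribution = 62,000 × €73.92 = €4,583,040.00.
Operating income = contribution − fixed costs = €4,583,040.00 − €3,091,300 = €1,491,740.00.
After interest of €164,076.00, pre-tax earnings = €1,327,664.00.
Degree of combined leverage = contribution ÷ (EBIT − I) = €4,583,040.00 ÷ €1,327,664.00 = 3.4520.
EPS therefore changes by 3.4520 × (+11.2%) = +38.7%.

+38.7%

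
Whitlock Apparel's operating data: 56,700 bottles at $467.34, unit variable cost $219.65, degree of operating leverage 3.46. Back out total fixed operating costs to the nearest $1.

Contribution at this volume is 56,700 × $247.69 = $14,044,023.00.
Since DOL = CM ÷ EBIT, EBIT = $14,044,023.00 ÷ 3.46 = $4,058,966.18.
And FC = contribution − EBIT = $14,044,023.00 − $4,058,966.18 = $9,985,057.

$9,985,057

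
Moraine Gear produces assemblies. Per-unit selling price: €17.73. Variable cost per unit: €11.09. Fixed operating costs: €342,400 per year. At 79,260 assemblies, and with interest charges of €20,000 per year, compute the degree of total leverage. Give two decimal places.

Total contribution margin = 79,260 × €6.64 = €526,286.40.
Operating income = contribution − fixed costs = €526,286.40 − €342,400 = €183,886.40. Interest = €20,000.00.
DOL = €526,286.40 ÷ €183,886.40 = 2.8620; DFL = €183,886.40 ÷ €163,886.40 = 1.1220.
DCL = DOL × DFL = 2.8620 × 1.1220 = 3.2112.

3.21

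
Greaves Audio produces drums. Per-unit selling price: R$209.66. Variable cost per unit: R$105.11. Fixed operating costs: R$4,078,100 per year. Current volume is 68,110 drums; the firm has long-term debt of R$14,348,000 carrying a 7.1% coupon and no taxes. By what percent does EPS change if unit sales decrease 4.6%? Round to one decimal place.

Total contribution margin = 68,110 × R$104.55 = R$7,120,900.50.
Operating income = contribution − fixed costs = R$7,120,900.50 − R$4,078,100 = R$3,042,800.50.
After interest of R$1,018,708.00, pre-tax earnings = R$2,024,092.50.
Degree of combined leverage = contribution ÷ (EBIT − I) = R$7,120,900.50 ÷ R$2,024,092.50 = 3.5181.
EPS therefore changes by 3.5181 × (-4.6%) = -16.2%.

-16.2%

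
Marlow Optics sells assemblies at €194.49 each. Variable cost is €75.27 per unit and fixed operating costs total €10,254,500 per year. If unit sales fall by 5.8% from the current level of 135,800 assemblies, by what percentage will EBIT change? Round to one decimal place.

Total contribution margin = 135,800 × €119.22 = €16,190,076.00.
EBIT = €16,190,076.00 − €10,254,500 = €5,935,576.00.
So DOL = total CM / EBIT = €16,190,076.00 / €5,935,576.00 = 2.7276.
%ΔEBIT = DOL × %ΔSales = 2.7276 × -5.8% = -15.8%.

-15.8%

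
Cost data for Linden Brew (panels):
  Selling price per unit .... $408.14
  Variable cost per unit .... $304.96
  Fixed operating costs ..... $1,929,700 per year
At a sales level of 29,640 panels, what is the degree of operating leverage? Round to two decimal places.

2.71

Total contribution margin = 29,640 × $103.18 = $3,058,255.20.
EBIT = $3,058,255.20 − $1,929,700 = $1,128,555.20.
So DOL = total CM / EBIT = $3,058,255.20 / $1,128,555.20 = 2.7099.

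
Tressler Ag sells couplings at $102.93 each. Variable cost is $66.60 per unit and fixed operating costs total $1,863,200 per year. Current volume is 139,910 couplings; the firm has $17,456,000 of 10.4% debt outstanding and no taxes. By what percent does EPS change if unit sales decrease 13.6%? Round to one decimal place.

-49.2%

Total contribution margin = 139,910 × $36.33 = $5,082,930.30.
Operating income = contribution − fixed costs = $5,082,930.30 − $1,863,200 = $3,219,730.30.
Interest = $1,815,424.00, so EBIT − I = $1,404,306.30.
Degree of combined leverage = contribution ÷ (EBIT − I) = $5,082,930.30 ÷ $1,404,306.30 = 3.6195.
%ΔEPS = DCL × %ΔSales = 3.6195 × -13.6% = -49.2%.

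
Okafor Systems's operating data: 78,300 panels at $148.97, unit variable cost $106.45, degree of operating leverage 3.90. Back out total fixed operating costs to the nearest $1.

At 78,300 units, contribution = 78,300 × $42.52 = $3,329,316.00.
Since DOL = CM ÷ EBIT, EBIT = $3,329,316.00 ÷ 3.90 = $853,670.77.
Fixed costs = CM − EBIT = $3,329,316.00 − $853,670.77 = $2,475,645.

$2,475,645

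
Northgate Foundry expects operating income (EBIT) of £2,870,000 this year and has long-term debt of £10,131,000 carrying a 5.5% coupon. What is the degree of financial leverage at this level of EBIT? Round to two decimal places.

1.24

Interest = £557,205.00.
Degree of financial leverage = EBIT / (EBIT − interest) = £2,870,000 / £2,312,795.00 = 1.2409.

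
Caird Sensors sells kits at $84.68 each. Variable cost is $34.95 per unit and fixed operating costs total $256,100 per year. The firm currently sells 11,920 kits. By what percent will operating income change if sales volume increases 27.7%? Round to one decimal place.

At 11,920 units, contribution = 11,920 × $49.73 = $592,781.60.
Operating income = contribution − fixed costs = $592,781.60 − $256,100 = $336,681.60.
Degree of operating leverage = $592,781.60 / $336,681.60 = 1.7607.
Operating income changes by 1.7607 × +27.7% = +48.8%.

+48.8%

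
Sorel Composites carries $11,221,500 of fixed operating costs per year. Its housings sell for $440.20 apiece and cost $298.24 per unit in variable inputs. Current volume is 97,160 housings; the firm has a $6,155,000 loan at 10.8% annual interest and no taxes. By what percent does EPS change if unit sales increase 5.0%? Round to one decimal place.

At 97,160 units, contribution = 97,160 × $141.96 = $13,792,833.60.
EBIT = $13,792,833.60 − $11,221,500 = $2,571,333.60.
Interest = $664,740.00, so EBIT − I = $1,906,593.60.
DCL = total CM / (EBIT − I) = $13,792,833.60 / $1,906,593.60 = 7.2343.
EPS therefore changes by 7.2343 × (+5.0%) = +36.2%.

+36.2%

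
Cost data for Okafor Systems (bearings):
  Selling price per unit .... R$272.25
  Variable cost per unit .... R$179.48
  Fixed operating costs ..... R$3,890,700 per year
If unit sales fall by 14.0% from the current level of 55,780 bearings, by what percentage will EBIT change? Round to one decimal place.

Total contribution margin = 55,780 × R$92.77 = R$5,174,710.60.
EBIT = R$5,174,710.60 − R$3,890,700 = R$1,284,010.60.
So DOL = total CM / EBIT = R$5,174,710.60 / R$1,284,010.60 = 4.0301.
%ΔEBIT = DOL × %ΔSales = 4.0301 × -14.0% = -56.4%.

-56.4%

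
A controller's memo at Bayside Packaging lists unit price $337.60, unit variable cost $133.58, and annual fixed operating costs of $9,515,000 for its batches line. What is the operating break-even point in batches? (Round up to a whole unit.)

46,638 batches

Each unit contributes $337.60 − $133.58 = $204.02.
Break-even Q = $9,515,000 / $204.02 = 46,637.58 → 46,638 batches.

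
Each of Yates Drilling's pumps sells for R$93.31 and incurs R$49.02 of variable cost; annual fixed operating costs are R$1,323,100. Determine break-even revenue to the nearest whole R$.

CM per unit = R$93.31 − R$49.02 = R$44.29; CM ratio = R$44.29 / R$93.31 = 0.4747.
Break-even sales = FC ÷ CM ratio = R$1,323,100 × R$93.31 / R$44.29 = R$2,787,502.

R$2,787,502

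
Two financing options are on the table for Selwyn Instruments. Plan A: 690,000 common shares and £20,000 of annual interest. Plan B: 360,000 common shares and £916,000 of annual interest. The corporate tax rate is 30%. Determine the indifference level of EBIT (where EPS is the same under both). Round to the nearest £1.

At indifference, (EBIT − 20,000)(1 − t)/690,000 = (EBIT − 916,000)(1 − t)/360,000.
Cancelling (1 − t) and cross-multiplying: 360,000·(EBIT − 20,000) = 690,000·(EBIT − 916,000).
Solving, EBIT = (916,000·690,000 − 20,000·360,000) / (690,000 − 360,000) = 624,840,000,000 / 330,000 = 1,893,454.55.

£1,893,455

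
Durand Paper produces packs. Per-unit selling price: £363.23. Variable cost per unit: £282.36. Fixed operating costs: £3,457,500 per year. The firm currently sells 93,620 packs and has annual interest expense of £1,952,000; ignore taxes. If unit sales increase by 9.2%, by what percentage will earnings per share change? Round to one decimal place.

+32.2%

Total contribution margin = 93,620 × £80.87 = £7,571,049.40.
EBIT = £7,571,049.40 − £3,457,500 = £4,113,549.40.
After interest of £1,952,000.00, pre-tax earnings = £2,161,549.40.
DCL = total CM / (EBIT − I) = £7,571,049.40 / £2,161,549.40 = 3.5026.
EPS therefore changes by 3.5026 × (+9.2%) = +32.2%.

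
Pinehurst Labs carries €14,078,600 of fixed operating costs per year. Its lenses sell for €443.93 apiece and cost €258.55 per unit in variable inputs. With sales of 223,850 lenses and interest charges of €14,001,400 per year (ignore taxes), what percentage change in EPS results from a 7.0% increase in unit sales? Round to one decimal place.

At 223,850 units, contribution = 223,850 × €185.38 = €41,497,313.00.
EBIT = €41,497,313.00 − €14,078,600 = €27,418,713.00.
After interest of €14,001,400.00, pre-tax earnings = €13,417,313.00.
DCL = total CM / (EBIT − I) = €41,497,313.00 / €13,417,313.00 = 3.0928.
%ΔEPS = DCL × %ΔSales = 3.0928 × +7.0% = +21.6%.

+21.6%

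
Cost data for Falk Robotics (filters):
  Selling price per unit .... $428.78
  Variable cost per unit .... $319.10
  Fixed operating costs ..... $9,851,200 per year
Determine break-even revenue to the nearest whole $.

$38,512,013

CM per unit = $428.78 − $319.10 = $109.68; CM ratio = $109.68 / $428.78 = 0.2558.
Break-even revenue = fixed costs × price ÷ CM = $9,851,200 × $428.78 ÷ $109.68 = $38,512,013.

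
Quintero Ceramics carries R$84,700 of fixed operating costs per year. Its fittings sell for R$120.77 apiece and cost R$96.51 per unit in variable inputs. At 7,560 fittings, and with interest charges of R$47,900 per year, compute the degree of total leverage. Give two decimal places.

3.61

At 7,560 units, contribution = 7,560 × R$24.26 = R$183,405.60.
Operating income = contribution − fixed costs = R$183,405.60 − R$84,700 = R$98,705.60. Interest = R$47,900.00, so EBIT − I = R$50,805.60.
Degree of total leverage = total CM / (EBIT − interest) = R$183,405.60 / R$50,805.60 = 3.6099.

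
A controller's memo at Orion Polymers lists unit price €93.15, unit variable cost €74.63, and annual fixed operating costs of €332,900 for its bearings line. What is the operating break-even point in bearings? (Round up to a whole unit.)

17,976 bearings

Each unit contributes €93.15 − €74.63 = €18.52.
Units to break even: €332,900 ÷ €18.52 = 17,975.16, rounded up to 17,976.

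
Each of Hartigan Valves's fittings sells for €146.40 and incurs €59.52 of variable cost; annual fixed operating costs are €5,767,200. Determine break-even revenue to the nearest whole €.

Contribution margin per unit = €146.40 − €59.52 = €86.88, a CM ratio of €86.88 ÷ €146.40 = 0.5934.
Break-even sales = FC ÷ CM ratio = €5,767,200 × €146.40 / €86.88 = €9,718,210.

€9,718,210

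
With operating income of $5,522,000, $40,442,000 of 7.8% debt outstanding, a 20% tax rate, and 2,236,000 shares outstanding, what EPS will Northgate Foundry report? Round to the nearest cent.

Interest = $3,154,476.00, so EBT = $5,522,000 − $3,154,476.00 = $2,367,524.00.
Net income = $2,367,524.00 × (1 − 0.20) = $1,894,019.20.
Per share: $1,894,019.20 / 2,236,000 shares = $0.85.

$0.85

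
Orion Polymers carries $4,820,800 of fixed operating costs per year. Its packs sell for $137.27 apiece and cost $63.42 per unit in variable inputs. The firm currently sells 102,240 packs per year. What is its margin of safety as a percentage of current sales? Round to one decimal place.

36.2%

Each unit contributes $137.27 − $63.42 = $73.85. Break-even units = $4,820,800 ÷ $73.85 = 65,278.27; break-even revenue = 65,278.27 × $137.27 = $8,960,747.68.
Actual sales revenue = 102,240 × $137.27 = $14,034,484.80.
Margin of safety = ($14,034,484.80 − $8,960,747.68) ÷ $14,034,484.80 = 36.2%.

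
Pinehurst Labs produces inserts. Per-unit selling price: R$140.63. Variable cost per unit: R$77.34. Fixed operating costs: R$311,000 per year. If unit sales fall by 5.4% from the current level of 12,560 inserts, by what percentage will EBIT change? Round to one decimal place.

Total contribution margin = 12,560 × R$63.29 = R$794,922.40.
Subtracting fixed costs: EBIT = R$794,922.40 − R$311,000 = R$483,922.40.
DOL = contribution ÷ EBIT = R$794,922.40 ÷ R$483,922.40 = 1.6427.
%ΔEBIT = DOL × %ΔSales = 1.6427 × -5.4% = -8.9%.

-8.9%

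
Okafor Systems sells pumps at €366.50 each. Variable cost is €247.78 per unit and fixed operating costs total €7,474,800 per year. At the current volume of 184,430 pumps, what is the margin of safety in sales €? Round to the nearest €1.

Contribution margin per unit = €366.50 − €247.78 = €118.72. Break-even units = €7,474,800 ÷ €118.72 = 62,961.59; break-even revenue = 62,961.59 × €366.50 = €23,075,422.84.
Current sales = 184,430 × €366.50 = €67,593,595.00.
Margin of safety = €67,593,595.00 − €23,075,422.84 = €44,518,172.

€44,518,172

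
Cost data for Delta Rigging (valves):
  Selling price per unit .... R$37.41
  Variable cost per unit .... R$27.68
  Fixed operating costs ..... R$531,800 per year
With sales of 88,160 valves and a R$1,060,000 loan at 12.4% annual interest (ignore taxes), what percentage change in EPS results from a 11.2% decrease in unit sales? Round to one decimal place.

-49.4%

At 88,160 units, contribution = 88,160 × R$9.73 = R$857,796.80.
EBIT = R$857,796.80 − R$531,800 = R$325,996.80.
After interest of R$131,440.00, pre-tax earnings = R$194,556.80.
DCL = total CM / (EBIT − I) = R$857,796.80 / R$194,556.80 = 4.4090.
%ΔEPS = DCL × %ΔSales = 4.4090 × -11.2% = -49.4%.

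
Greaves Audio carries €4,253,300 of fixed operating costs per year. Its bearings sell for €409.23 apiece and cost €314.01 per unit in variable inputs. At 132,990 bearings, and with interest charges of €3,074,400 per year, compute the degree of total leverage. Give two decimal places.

2.37

Contribution at this volume is 132,990 × €95.22 = €12,663,307.80.
EBIT = €12,663,307.80 − €4,253,300 = €8,410,007.80. Interest = €3,074,400.00, so EBIT − I = €5,335,607.80.
DCL = contribution ÷ (EBIT − I) = €12,663,307.80 ÷ €5,335,607.80 = 2.3734.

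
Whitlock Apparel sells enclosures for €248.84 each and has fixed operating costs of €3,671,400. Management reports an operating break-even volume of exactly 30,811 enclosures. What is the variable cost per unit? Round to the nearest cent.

€129.68

At break-even, FC = Q × (P − VC), so P − VC = €3,671,400 ÷ 30,811 = €119.1587.
Hence VC = price − CM = €248.84 − €119.1587 = €129.68.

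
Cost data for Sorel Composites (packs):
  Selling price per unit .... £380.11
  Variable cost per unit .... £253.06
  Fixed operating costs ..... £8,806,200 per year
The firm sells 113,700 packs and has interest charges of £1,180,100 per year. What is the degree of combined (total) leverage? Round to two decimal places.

At 113,700 units, contribution = 113,700 × £127.05 = £14,445,585.00.
EBIT = £14,445,585.00 − £8,806,200 = £5,639,385.00. Interest = £1,180,100.00.
DOL = £14,445,585.00 ÷ £5,639,385.00 = 2.5616; DFL = £5,639,385.00 ÷ £4,459,285.00 = 1.2646.
Combined leverage = 2.5616 × 1.2646 = 3.2394.

3.24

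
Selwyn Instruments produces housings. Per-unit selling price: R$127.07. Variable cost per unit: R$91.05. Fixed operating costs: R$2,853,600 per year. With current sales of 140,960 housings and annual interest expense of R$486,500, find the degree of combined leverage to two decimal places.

Total contribution margin = 140,960 × R$36.02 = R$5,077,379.20.
EBIT = R$5,077,379.20 − R$2,853,600 = R$2,223,779.20. Interest = R$486,500.00, so EBIT − I = R$1,737,279.20.
DCL = contribution ÷ (EBIT − I) = R$5,077,379.20 ÷ R$1,737,279.20 = 2.9226.

2.92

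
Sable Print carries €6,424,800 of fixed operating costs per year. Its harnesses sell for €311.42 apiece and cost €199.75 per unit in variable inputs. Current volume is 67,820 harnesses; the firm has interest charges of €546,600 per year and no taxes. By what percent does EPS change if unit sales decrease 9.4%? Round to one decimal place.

-118.2%

At 67,820 units, contribution = 67,820 × €111.67 = €7,573,459.40.
Subtracting fixed costs: EBIT = €7,573,459.40 − €6,424,800 = €1,148,659.40.
Interest = €546,600.00, so EBIT − I = €602,059.40.
DCL = total CM / (EBIT − I) = €7,573,459.40 / €602,059.40 = 12.5793.
EPS therefore changes by 12.5793 × (-9.4%) = -118.2%.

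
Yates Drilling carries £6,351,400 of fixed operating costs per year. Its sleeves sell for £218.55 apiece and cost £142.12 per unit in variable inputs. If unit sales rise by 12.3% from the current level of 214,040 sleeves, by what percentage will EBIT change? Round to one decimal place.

+20.1%

At 214,040 units, contribution = 214,040 × £76.43 = £16,359,077.20.
Subtracting fixed costs: EBIT = £16,359,077.20 − £6,351,400 = £10,007,677.20.
DOL = contribution ÷ EBIT = £16,359,077.20 ÷ £10,007,677.20 = 1.6347.
Operating income changes by 1.6347 × +12.3% = +20.1%.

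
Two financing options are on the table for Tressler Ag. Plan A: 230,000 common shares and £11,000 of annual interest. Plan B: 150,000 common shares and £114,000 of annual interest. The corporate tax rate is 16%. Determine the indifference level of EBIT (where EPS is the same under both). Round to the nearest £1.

£307,125

At indifference, (EBIT − 11,000)(1 − t)/230,000 = (EBIT − 114,000)(1 − t)/150,000.
Cancelling (1 − t) and cross-multiplying: 150,000·(EBIT − 11,000) = 230,000·(EBIT − 114,000).
Solving, EBIT = (114,000·230,000 − 11,000·150,000) / (230,000 − 150,000) = 24,570,000,000 / 80,000 = 307,125.00.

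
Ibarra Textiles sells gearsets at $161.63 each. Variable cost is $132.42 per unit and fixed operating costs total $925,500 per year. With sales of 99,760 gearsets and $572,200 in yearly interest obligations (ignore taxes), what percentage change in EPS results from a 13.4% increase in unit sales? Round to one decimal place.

+27.6%

Contribution at this volume is 99,760 × $29.21 = $2,913,989.60.
Subtracting fixed costs: EBIT = $2,913,989.60 − $925,500 = $1,988,489.60.
Interest = $572,200.00, so EBIT − I = $1,416,289.60.
DCL = total CM / (EBIT − I) = $2,913,989.60 / $1,416,289.60 = 2.0575.
EPS therefore changes by 2.0575 × (+13.4%) = +27.6%.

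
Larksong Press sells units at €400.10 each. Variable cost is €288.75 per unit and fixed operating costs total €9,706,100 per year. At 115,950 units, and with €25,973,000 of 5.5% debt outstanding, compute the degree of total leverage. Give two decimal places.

7.27

Contribution at this volume is 115,950 × €111.35 = €12,911,032.50.
Subtracting fixed costs: EBIT = €12,911,032.50 − €9,706,100 = €3,204,932.50. Interest = €1,428,515.00.
DOL = €12,911,032.50 ÷ €3,204,932.50 = 4.0285; DFL = €3,204,932.50 ÷ €1,776,417.50 = 1.8042.
Combined leverage = 4.0285 × 1.8042 = 7.2682.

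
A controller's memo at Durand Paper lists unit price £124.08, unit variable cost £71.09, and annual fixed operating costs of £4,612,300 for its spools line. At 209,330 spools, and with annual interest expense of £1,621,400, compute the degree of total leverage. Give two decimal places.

2.28

At 209,330 units, contribution = 209,330 × £52.99 = £11,092,396.70.
Subtracting fixed costs: EBIT = £11,092,396.70 − £4,612,300 = £6,480,096.70. Interest = £1,621,400.00, so EBIT − I = £4,858,696.70.
Degree of total leverage = total CM / (EBIT − interest) = £11,092,396.70 / £4,858,696.70 = 2.2830.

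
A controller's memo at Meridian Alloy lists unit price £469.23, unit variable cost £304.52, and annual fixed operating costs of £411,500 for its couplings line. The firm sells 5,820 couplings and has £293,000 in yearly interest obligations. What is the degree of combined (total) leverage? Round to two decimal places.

Contribution at this volume is 5,820 × £164.71 = £958,612.20.
Subtracting fixed costs: EBIT = £958,612.20 − £411,500 = £547,112.20. Interest = £293,000.00.
DOL = £958,612.20 ÷ £547,112.20 = 1.7521; DFL = £547,112.20 ÷ £254,112.20 = 2.1530.
DCL = DOL × DFL = 1.7521 × 2.1530 = 3.7723.

3.77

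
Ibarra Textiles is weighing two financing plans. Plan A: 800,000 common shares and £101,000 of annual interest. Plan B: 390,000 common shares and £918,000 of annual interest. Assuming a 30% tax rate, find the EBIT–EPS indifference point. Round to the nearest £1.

Set EPS_A = EPS_B: (EBIT − £101,000)(1 − 0.30) ÷ 800,000 = (EBIT − £918,000)(1 − 0.30) ÷ 390,000.
The (1 − t) factor cancels: (EBIT − 101,000) × 390,000 = (EBIT − 918,000) × 800,000.
Solving, EBIT = (918,000·800,000 − 101,000·390,000) / (800,000 − 390,000) = 695,010,000,000 / 410,000 = 1,695,146.34.

£1,695,146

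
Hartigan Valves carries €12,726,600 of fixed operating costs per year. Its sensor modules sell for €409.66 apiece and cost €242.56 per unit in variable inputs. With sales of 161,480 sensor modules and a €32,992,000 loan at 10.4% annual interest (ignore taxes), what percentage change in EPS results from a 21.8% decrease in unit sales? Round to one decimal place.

-54.3%

Contribution at this volume is 161,480 × €167.10 = €26,983,308.00.
EBIT = €26,983,308.00 − €12,726,600 = €14,256,708.00.
Interest = €3,431,168.00, so EBIT − I = €10,825,540.00.
DCL = total CM / (EBIT − I) = €26,983,308.00 / €10,825,540.00 = 2.4926.
%ΔEPS = DCL × %ΔSales = 2.4926 × -21.8% = -54.3%.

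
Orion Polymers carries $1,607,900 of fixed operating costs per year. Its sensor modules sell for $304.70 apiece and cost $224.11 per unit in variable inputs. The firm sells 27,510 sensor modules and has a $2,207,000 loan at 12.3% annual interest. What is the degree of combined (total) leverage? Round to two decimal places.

6.57

At 27,510 units, contribution = 27,510 × $80.59 = $2,217,030.90.
Operating income = contribution − fixed costs = $2,217,030.90 − $1,607,900 = $609,130.90. Interest = $271,461.00, so EBIT − I = $337,669.90.
DCL = contribution ÷ (EBIT − I) = $2,217,030.90 ÷ $337,669.90 = 6.5657.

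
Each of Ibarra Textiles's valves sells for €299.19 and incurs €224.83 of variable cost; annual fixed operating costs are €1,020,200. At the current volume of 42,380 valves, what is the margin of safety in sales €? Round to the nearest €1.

€8,574,863

Unit CM = price − variable cost = €299.19 − €224.83 = €74.36. Break-even units = €1,020,200 ÷ €74.36 = 13,719.74; break-even revenue = 13,719.74 × €299.19 = €4,104,809.55.
Actual sales revenue = 42,380 × €299.19 = €12,679,672.20.
Margin of safety = €12,679,672.20 − €4,104,809.55 = €8,574,863.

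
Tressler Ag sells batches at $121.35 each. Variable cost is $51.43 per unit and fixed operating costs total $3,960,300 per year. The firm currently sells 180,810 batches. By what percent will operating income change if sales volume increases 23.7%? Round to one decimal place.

Contribution at this volume is 180,810 × $69.92 = $12,642,235.20.
Subtracting fixed costs: EBIT = $12,642,235.20 − $3,960,300 = $8,681,935.20.
So DOL = total CM / EBIT = $12,642,235.20 / $8,681,935.20 = 1.4562.
%ΔEBIT = DOL × %ΔSales = 1.4562 × +23.7% = +34.5%.

+34.5%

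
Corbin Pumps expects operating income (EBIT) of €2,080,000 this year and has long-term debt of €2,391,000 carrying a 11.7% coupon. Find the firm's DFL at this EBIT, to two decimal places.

1.16

Interest = €279,747.00.
Degree of financial leverage = EBIT / (EBIT − interest) = €2,080,000 / €1,800,253.00 = 1.1554.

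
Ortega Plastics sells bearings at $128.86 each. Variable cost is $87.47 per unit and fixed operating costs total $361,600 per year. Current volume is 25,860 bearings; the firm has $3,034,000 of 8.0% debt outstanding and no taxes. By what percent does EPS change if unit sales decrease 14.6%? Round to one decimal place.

-33.5%

Contribution at this volume is 25,860 × $41.39 = $1,070,345.40.
Operating income = contribution − fixed costs = $1,070,345.40 − $361,600 = $708,745.40.
Interest = $242,720.00, so EBIT − I = $466,025.40.
DCL = total CM / (EBIT − I) = $1,070,345.40 / $466,025.40 = 2.2968.
%ΔEPS = DCL × %ΔSales = 2.2968 × -14.6% = -33.5%.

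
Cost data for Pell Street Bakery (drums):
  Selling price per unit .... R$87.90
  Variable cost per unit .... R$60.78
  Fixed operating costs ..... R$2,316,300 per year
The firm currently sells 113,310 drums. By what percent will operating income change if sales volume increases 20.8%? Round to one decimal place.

Contribution at this volume is 113,310 × R$27.12 = R$3,072,967.20.
Subtracting fixed costs: EBIT = R$3,072,967.20 − R$2,316,300 = R$756,667.20.
DOL = contribution ÷ EBIT = R$3,072,967.20 ÷ R$756,667.20 = 4.0612.
So EBIT moves 4.0612 × (+20.8%) = +84.5%.

+84.5%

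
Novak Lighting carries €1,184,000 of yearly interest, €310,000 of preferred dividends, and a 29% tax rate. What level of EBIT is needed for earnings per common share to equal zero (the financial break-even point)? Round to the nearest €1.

€1,620,620

Preferred dividends are paid after tax, so their pre-tax equivalent is €310,000 ÷ (1 − 0.29) = €436,619.72.
Financial break-even EBIT = interest + D_p ÷ (1 − t) = €1,184,000 + €436,619.72 = €1,620,619.72.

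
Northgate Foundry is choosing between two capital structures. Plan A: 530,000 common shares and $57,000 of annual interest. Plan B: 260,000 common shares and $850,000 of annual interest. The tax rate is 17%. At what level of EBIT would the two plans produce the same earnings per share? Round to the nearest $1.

Set EPS_A = EPS_B: (EBIT − $57,000)(1 − 0.17) ÷ 530,000 = (EBIT − $850,000)(1 − 0.17) ÷ 260,000.
The (1 − t) factor cancels: (EBIT − 57,000) × 260,000 = (EBIT − 850,000) × 530,000.
EBIT × (530,000 − 260,000) = 850,000 × 530,000 − 57,000 × 260,000 = 435,680,000,000, so EBIT = 435,680,000,000 ÷ 270,000 = 1,613,629.63.

$1,613,630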